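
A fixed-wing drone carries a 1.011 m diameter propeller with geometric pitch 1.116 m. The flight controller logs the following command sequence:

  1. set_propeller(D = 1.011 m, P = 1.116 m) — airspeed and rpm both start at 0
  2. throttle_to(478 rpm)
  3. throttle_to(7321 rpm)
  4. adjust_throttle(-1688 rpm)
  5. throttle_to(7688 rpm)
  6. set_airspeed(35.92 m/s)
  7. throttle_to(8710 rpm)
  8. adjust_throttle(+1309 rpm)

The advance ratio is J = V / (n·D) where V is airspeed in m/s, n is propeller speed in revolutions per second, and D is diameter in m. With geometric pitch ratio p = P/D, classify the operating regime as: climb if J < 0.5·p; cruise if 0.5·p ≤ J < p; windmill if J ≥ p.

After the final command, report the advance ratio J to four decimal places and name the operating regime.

J = 0.2128, regime = climb

set_propeller: D = 1.011 m, P = 1.116 m (p = P/D = 1.103858); state ← (V=0, rpm=0)
throttle_to(478): rpm ← 478
throttle_to(7321): rpm ← 7321
adjust_throttle(-1688): rpm ← 7321 -1688 = 5633
throttle_to(7688): rpm ← 7688
set_airspeed(35.92): V ← 35.92 m/s
throttle_to(8710): rpm ← 8710
adjust_throttle(+1309): rpm ← 8710 +1309 = 10019
final state: V = 35.92 m/s, rpm = 10019 → n = rpm/60 = 166.983333 rev/s
J = V / (n·D) = 35.92 / (166.983333 × 1.011) = 0.212771
regime bands: climb J<0.5519 | cruise [0.5519, 1.1039) | windmill J≥1.1039
J = 0.2128 → climb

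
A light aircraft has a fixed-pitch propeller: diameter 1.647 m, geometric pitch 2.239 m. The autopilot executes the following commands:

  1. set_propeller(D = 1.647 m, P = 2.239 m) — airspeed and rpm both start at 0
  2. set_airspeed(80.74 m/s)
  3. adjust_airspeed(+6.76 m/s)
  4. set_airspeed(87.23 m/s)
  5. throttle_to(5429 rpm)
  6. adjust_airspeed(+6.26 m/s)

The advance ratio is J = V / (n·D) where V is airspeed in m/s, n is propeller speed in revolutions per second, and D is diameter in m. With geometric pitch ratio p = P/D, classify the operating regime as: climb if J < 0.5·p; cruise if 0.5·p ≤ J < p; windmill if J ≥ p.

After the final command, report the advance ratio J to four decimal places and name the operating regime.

set_propeller: D = 1.647 m, P = 2.239 m (p = P/D = 1.359441); state ← (V=0, rpm=0)
set_airspeed(80.74): V ← 80.74 m/s
adjust_airspeed(+6.76): V ← 80.74 +6.76 = 87.5 m/s
set_airspeed(87.23): V ← 87.23 m/s
throttle_to(5429): rpm ← 5429
adjust_airspeed(+6.26): V ← 87.23 +6.26 = 93.49 m/s
final state: V = 93.49 m/s, rpm = 5429 → n = rpm/60 = 90.483333 rev/s
J = V / (n·D) = 93.49 / (90.483333 × 1.647) = 0.627340
regime bands: climb J<0.6797 | cruise [0.6797, 1.3594) | windmill J≥1.3594
J = 0.6273 → climb

J = 0.6273, regime = climb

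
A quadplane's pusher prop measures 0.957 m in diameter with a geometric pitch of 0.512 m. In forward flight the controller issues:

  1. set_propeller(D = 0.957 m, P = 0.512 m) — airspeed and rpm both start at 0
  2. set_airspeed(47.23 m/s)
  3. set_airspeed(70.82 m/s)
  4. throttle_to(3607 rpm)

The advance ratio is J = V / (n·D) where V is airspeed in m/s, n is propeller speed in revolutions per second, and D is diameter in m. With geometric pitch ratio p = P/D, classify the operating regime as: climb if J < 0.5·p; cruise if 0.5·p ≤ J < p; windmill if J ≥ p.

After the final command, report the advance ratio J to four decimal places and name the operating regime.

set_propeller: D = 0.957 m, P = 0.512 m (p = P/D = 0.535005); state ← (V=0, rpm=0)
set_airspeed(47.23): V ← 47.23 m/s
set_airspeed(70.82): V ← 70.82 m/s
throttle_to(3607): rpm ← 3607
final state: V = 70.82 m/s, rpm = 3607 → n = rpm/60 = 60.116667 rev/s
J = V / (n·D) = 70.82 / (60.116667 × 0.957) = 1.230975
regime bands: climb J<0.2675 | cruise [0.2675, 0.5350) | windmill J≥0.5350
J = 1.2310 → windmill

J = 1.2310, regime = windmill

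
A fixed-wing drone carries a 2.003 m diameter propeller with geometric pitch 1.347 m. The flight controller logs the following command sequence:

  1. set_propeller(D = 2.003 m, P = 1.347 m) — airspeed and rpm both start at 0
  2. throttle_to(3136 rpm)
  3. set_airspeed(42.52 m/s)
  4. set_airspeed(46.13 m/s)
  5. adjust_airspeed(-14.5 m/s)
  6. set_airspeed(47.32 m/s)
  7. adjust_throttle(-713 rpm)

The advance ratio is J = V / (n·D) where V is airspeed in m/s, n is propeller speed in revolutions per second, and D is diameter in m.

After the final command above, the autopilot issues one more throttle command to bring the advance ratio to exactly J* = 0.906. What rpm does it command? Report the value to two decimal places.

rpm = 1564.54

set_propeller: D = 2.003 m, P = 1.347 m (p = P/D = 0.672491); state ← (V=0, rpm=0)
throttle_to(3136): rpm ← 3136
set_airspeed(42.52): V ← 42.52 m/s
set_airspeed(46.13): V ← 46.13 m/s
adjust_airspeed(-14.5): V ← 46.13 -14.5 = 31.63 m/s
set_airspeed(47.32): V ← 47.32 m/s
adjust_throttle(-713): rpm ← 3136 -713 = 2423
final state: V = 47.32 m/s, rpm = 2423 → n = rpm/60 = 40.383333 rev/s
target J* = 0.906; solve J* = V/(n·D) for n: n = V/(J*·D) = 47.32/(0.906 × 2.003) = 26.075677 rev/s
rpm = 60·n = 1564.540606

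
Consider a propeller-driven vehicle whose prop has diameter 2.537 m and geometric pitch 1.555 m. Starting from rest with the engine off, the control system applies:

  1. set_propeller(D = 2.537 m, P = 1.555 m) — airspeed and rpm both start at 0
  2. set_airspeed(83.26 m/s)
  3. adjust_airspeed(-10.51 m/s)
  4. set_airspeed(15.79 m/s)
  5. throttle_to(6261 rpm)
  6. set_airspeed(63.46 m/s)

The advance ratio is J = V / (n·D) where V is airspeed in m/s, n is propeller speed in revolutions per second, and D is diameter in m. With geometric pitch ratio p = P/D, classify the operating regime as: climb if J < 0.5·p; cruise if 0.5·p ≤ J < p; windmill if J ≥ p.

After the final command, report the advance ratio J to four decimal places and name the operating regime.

J = 0.2397, regime = climb

set_propeller: D = 2.537 m, P = 1.555 m (p = P/D = 0.612929); state ← (V=0, rpm=0)
set_airspeed(83.26): V ← 83.26 m/s
adjust_airspeed(-10.51): V ← 83.26 -10.51 = 72.75 m/s
set_airspeed(15.79): V ← 15.79 m/s
throttle_to(6261): rpm ← 6261
set_airspeed(63.46): V ← 63.46 m/s
final state: V = 63.46 m/s, rpm = 6261 → n = rpm/60 = 104.350000 rev/s
J = V / (n·D) = 63.46 / (104.350000 × 2.537) = 0.239711
regime bands: climb J<0.3065 | cruise [0.3065, 0.6129) | windmill J≥0.6129
J = 0.2397 → climb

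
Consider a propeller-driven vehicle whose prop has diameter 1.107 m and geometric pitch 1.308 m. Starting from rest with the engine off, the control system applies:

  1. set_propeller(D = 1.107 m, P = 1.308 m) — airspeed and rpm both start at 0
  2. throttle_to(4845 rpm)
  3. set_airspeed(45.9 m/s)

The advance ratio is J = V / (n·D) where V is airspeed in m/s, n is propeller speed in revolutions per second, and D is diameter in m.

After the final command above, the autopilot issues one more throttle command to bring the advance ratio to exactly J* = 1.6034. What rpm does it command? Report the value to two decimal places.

set_propeller: D = 1.107 m, P = 1.308 m (p = P/D = 1.181572); state ← (V=0, rpm=0)
throttle_to(4845): rpm ← 4845
set_airspeed(45.9): V ← 45.9 m/s
final state: V = 45.9 m/s, rpm = 4845 → n = rpm/60 = 80.750000 rev/s
target J* = 1.6034; solve J* = V/(n·D) for n: n = V/(J*·D) = 45.9/(1.6034 × 1.107) = 25.859682 rev/s
rpm = 60·n = 1551.580939

rpm = 1551.58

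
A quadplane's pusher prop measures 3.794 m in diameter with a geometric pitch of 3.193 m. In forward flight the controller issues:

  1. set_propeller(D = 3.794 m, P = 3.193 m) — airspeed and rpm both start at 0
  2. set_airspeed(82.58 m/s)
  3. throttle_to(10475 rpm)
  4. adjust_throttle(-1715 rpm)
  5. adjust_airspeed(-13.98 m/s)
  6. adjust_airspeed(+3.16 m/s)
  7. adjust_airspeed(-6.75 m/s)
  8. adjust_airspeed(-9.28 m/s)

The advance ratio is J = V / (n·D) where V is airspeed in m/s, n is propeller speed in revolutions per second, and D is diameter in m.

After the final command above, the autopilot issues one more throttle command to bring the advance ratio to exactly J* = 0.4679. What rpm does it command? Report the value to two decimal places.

rpm = 1883.61

set_propeller: D = 3.794 m, P = 3.193 m (p = P/D = 0.841592); state ← (V=0, rpm=0)
set_airspeed(82.58): V ← 82.58 m/s
throttle_to(10475): rpm ← 10475
adjust_throttle(-1715): rpm ← 10475 -1715 = 8760
adjust_airspeed(-13.98): V ← 82.58 -13.98 = 68.6 m/s
adjust_airspeed(+3.16): V ← 68.6 +3.16 = 71.76 m/s
adjust_airspeed(-6.75): V ← 71.76 -6.75 = 65.01 m/s
adjust_airspeed(-9.28): V ← 65.01 -9.28 = 55.73 m/s
final state: V = 55.73 m/s, rpm = 8760 → n = rpm/60 = 146.000000 rev/s
target J* = 0.4679; solve J* = V/(n·D) for n: n = V/(J*·D) = 55.73/(0.4679 × 3.794) = 31.393423 rev/s
rpm = 60·n = 1883.605378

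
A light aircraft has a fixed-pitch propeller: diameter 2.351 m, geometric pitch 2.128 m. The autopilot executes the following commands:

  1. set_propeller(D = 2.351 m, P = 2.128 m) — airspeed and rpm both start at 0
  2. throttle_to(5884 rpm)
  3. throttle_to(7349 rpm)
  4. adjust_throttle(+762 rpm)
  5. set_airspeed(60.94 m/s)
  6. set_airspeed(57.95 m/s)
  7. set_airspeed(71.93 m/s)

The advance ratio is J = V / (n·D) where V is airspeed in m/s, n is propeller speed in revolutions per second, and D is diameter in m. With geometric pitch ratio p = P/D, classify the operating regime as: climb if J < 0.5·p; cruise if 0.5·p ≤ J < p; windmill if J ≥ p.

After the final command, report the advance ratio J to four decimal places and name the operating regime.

set_propeller: D = 2.351 m, P = 2.128 m (p = P/D = 0.905147); state ← (V=0, rpm=0)
throttle_to(5884): rpm ← 5884
throttle_to(7349): rpm ← 7349
adjust_throttle(+762): rpm ← 7349 +762 = 8111
set_airspeed(60.94): V ← 60.94 m/s
set_airspeed(57.95): V ← 57.95 m/s
set_airspeed(71.93): V ← 71.93 m/s
final state: V = 71.93 m/s, rpm = 8111 → n = rpm/60 = 135.183333 rev/s
J = V / (n·D) = 71.93 / (135.183333 × 2.351) = 0.226326
regime bands: climb J<0.4526 | cruise [0.4526, 0.9051) | windmill J≥0.9051
J = 0.2263 → climb

J = 0.2263, regime = climb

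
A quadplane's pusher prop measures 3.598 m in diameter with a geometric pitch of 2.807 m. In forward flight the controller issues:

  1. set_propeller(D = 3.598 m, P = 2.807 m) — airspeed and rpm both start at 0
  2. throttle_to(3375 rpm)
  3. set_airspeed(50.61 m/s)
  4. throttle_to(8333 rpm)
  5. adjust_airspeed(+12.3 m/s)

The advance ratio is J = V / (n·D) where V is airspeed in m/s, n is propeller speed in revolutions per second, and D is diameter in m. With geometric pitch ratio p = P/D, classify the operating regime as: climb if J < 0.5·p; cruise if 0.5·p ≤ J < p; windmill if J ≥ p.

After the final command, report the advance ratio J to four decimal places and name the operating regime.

J = 0.1259, regime = climb

set_propeller: D = 3.598 m, P = 2.807 m (p = P/D = 0.780156); state ← (V=0, rpm=0)
throttle_to(3375): rpm ← 3375
set_airspeed(50.61): V ← 50.61 m/s
throttle_to(8333): rpm ← 8333
adjust_airspeed(+12.3): V ← 50.61 +12.3 = 62.91 m/s
final state: V = 62.91 m/s, rpm = 8333 → n = rpm/60 = 138.883333 rev/s
J = V / (n·D) = 62.91 / (138.883333 × 3.598) = 0.125895
regime bands: climb J<0.3901 | cruise [0.3901, 0.7802) | windmill J≥0.7802
J = 0.1259 → climb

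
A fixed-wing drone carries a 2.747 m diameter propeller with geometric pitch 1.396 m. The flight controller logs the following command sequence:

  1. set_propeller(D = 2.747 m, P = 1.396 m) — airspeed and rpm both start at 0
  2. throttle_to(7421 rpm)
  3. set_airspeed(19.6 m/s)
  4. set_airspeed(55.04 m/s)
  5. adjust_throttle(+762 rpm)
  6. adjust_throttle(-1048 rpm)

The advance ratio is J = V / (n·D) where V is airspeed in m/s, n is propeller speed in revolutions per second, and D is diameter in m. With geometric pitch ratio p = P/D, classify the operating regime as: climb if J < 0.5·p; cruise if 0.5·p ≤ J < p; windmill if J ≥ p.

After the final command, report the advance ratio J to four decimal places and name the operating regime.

set_propeller: D = 2.747 m, P = 1.396 m (p = P/D = 0.508191); state ← (V=0, rpm=0)
throttle_to(7421): rpm ← 7421
set_airspeed(19.6): V ← 19.6 m/s
set_airspeed(55.04): V ← 55.04 m/s
adjust_throttle(+762): rpm ← 7421 +762 = 8183
adjust_throttle(-1048): rpm ← 8183 -1048 = 7135
final state: V = 55.04 m/s, rpm = 7135 → n = rpm/60 = 118.916667 rev/s
J = V / (n·D) = 55.04 / (118.916667 × 2.747) = 0.168491
regime bands: climb J<0.2541 | cruise [0.2541, 0.5082) | windmill J≥0.5082
J = 0.1685 → climb

J = 0.1685, regime = climb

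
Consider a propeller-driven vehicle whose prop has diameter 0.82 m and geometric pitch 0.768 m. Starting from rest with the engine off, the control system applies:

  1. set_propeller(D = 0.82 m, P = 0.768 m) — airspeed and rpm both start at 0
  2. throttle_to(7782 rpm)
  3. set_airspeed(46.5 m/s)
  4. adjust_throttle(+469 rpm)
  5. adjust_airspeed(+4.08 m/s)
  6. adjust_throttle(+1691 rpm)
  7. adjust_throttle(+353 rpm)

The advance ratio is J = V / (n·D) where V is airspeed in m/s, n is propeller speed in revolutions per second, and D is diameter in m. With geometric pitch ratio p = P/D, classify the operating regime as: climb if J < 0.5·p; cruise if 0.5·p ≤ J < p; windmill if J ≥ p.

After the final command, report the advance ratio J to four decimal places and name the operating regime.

J = 0.3595, regime = climb

set_propeller: D = 0.82 m, P = 0.768 m (p = P/D = 0.936585); state ← (V=0, rpm=0)
throttle_to(7782): rpm ← 7782
set_airspeed(46.5): V ← 46.5 m/s
adjust_throttle(+469): rpm ← 7782 +469 = 8251
adjust_airspeed(+4.08): V ← 46.5 +4.08 = 50.58 m/s
adjust_throttle(+1691): rpm ← 8251 +1691 = 9942
adjust_throttle(+353): rpm ← 9942 +353 = 10295
final state: V = 50.58 m/s, rpm = 10295 → n = rpm/60 = 171.583333 rev/s
J = V / (n·D) = 50.58 / (171.583333 × 0.82) = 0.359493
regime bands: climb J<0.4683 | cruise [0.4683, 0.9366) | windmill J≥0.9366
J = 0.3595 → climb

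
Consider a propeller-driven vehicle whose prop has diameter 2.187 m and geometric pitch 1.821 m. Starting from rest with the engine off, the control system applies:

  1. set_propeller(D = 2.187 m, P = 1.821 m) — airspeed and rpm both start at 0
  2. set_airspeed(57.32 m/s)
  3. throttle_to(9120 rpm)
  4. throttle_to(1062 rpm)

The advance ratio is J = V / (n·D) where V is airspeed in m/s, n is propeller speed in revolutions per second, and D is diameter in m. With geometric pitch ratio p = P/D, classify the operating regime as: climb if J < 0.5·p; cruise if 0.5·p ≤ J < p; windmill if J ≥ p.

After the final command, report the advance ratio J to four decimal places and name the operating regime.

J = 1.4808, regime = windmill

set_propeller: D = 2.187 m, P = 1.821 m (p = P/D = 0.832647); state ← (V=0, rpm=0)
set_airspeed(57.32): V ← 57.32 m/s
throttle_to(9120): rpm ← 9120
throttle_to(1062): rpm ← 1062
final state: V = 57.32 m/s, rpm = 1062 → n = rpm/60 = 17.700000 rev/s
J = V / (n·D) = 57.32 / (17.700000 × 2.187) = 1.480758
regime bands: climb J<0.4163 | cruise [0.4163, 0.8326) | windmill J≥0.8326
J = 1.4808 → windmill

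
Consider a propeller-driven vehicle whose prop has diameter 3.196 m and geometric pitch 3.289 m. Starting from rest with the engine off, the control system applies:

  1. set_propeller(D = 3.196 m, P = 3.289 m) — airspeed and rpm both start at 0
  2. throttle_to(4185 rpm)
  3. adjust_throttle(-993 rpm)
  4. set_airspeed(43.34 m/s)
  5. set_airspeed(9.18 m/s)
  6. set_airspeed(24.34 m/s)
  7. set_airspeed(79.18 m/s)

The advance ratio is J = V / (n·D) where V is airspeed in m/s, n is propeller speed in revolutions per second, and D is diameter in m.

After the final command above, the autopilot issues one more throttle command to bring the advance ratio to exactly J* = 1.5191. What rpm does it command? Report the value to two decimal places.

rpm = 978.53

set_propeller: D = 3.196 m, P = 3.289 m (p = P/D = 1.029099); state ← (V=0, rpm=0)
throttle_to(4185): rpm ← 4185
adjust_throttle(-993): rpm ← 4185 -993 = 3192
set_airspeed(43.34): V ← 43.34 m/s
set_airspeed(9.18): V ← 9.18 m/s
set_airspeed(24.34): V ← 24.34 m/s
set_airspeed(79.18): V ← 79.18 m/s
final state: V = 79.18 m/s, rpm = 3192 → n = rpm/60 = 53.200000 rev/s
target J* = 1.5191; solve J* = V/(n·D) for n: n = V/(J*·D) = 79.18/(1.5191 × 3.196) = 16.308813 rev/s
rpm = 60·n = 978.528803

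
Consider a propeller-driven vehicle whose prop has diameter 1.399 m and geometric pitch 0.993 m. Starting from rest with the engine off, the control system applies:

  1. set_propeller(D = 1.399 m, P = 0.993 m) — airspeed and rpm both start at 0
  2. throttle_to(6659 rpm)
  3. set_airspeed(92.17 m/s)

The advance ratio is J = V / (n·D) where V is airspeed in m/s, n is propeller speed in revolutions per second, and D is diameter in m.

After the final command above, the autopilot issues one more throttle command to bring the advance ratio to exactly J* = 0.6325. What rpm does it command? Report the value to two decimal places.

set_propeller: D = 1.399 m, P = 0.993 m (p = P/D = 0.709793); state ← (V=0, rpm=0)
throttle_to(6659): rpm ← 6659
set_airspeed(92.17): V ← 92.17 m/s
final state: V = 92.17 m/s, rpm = 6659 → n = rpm/60 = 110.983333 rev/s
target J* = 0.6325; solve J* = V/(n·D) for n: n = V/(J*·D) = 92.17/(0.6325 × 1.399) = 104.162488 rev/s
rpm = 60·n = 6249.749256

rpm = 6249.75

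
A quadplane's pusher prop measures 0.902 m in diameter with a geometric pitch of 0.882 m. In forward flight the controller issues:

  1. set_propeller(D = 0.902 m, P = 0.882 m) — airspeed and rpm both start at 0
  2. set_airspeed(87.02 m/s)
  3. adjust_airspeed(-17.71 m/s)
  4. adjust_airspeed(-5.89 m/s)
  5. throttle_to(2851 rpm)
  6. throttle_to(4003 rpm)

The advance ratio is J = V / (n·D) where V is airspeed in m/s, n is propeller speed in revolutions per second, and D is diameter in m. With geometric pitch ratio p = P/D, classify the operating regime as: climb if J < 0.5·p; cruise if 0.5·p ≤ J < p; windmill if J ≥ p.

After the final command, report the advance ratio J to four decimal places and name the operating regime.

J = 1.0539, regime = windmill

set_propeller: D = 0.902 m, P = 0.882 m (p = P/D = 0.977827); state ← (V=0, rpm=0)
set_airspeed(87.02): V ← 87.02 m/s
adjust_airspeed(-17.71): V ← 87.02 -17.71 = 69.31 m/s
adjust_airspeed(-5.89): V ← 69.31 -5.89 = 63.42 m/s
throttle_to(2851): rpm ← 2851
throttle_to(4003): rpm ← 4003
final state: V = 63.42 m/s, rpm = 4003 → n = rpm/60 = 66.716667 rev/s
J = V / (n·D) = 63.42 / (66.716667 × 0.902) = 1.053866
regime bands: climb J<0.4889 | cruise [0.4889, 0.9778) | windmill J≥0.9778
J = 1.0539 → windmill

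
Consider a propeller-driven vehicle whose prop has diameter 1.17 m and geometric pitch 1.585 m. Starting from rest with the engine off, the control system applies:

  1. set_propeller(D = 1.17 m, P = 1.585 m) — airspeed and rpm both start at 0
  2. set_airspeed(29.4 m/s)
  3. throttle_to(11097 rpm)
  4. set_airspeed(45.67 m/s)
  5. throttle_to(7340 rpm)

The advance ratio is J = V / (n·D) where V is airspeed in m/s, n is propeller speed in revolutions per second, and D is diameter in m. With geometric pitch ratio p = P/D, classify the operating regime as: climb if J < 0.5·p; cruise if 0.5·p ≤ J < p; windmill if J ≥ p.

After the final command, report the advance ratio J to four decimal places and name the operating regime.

J = 0.3191, regime = climb

set_propeller: D = 1.17 m, P = 1.585 m (p = P/D = 1.354701); state ← (V=0, rpm=0)
set_airspeed(29.4): V ← 29.4 m/s
throttle_to(11097): rpm ← 11097
set_airspeed(45.67): V ← 45.67 m/s
throttle_to(7340): rpm ← 7340
final state: V = 45.67 m/s, rpm = 7340 → n = rpm/60 = 122.333333 rev/s
J = V / (n·D) = 45.67 / (122.333333 × 1.17) = 0.319081
regime bands: climb J<0.6774 | cruise [0.6774, 1.3547) | windmill J≥1.3547
J = 0.3191 → climb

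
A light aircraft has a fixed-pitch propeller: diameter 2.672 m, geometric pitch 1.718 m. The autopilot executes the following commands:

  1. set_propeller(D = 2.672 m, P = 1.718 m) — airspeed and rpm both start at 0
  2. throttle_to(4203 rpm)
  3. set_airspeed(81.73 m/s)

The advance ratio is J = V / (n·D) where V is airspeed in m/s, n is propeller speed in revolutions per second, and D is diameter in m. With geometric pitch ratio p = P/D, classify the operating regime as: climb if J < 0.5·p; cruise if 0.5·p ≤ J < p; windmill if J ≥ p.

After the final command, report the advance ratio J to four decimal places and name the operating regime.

J = 0.4367, regime = cruise

set_propeller: D = 2.672 m, P = 1.718 m (p = P/D = 0.642964); state ← (V=0, rpm=0)
throttle_to(4203): rpm ← 4203
set_airspeed(81.73): V ← 81.73 m/s
final state: V = 81.73 m/s, rpm = 4203 → n = rpm/60 = 70.050000 rev/s
J = V / (n·D) = 81.73 / (70.050000 × 2.672) = 0.436653
regime bands: climb J<0.3215 | cruise [0.3215, 0.6430) | windmill J≥0.6430
J = 0.4367 → cruise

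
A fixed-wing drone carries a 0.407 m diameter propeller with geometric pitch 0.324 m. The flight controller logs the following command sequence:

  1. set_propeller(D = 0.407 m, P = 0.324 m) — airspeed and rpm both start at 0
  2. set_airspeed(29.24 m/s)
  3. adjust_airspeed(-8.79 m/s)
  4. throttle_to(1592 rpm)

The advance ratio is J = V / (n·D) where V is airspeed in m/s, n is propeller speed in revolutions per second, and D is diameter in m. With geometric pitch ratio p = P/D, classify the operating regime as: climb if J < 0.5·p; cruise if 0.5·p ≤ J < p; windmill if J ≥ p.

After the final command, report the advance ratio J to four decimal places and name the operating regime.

set_propeller: D = 0.407 m, P = 0.324 m (p = P/D = 0.796069); state ← (V=0, rpm=0)
set_airspeed(29.24): V ← 29.24 m/s
adjust_airspeed(-8.79): V ← 29.24 -8.79 = 20.45 m/s
throttle_to(1592): rpm ← 1592
final state: V = 20.45 m/s, rpm = 1592 → n = rpm/60 = 26.533333 rev/s
J = V / (n·D) = 20.45 / (26.533333 × 0.407) = 1.893682
regime bands: climb J<0.3980 | cruise [0.3980, 0.7961) | windmill J≥0.7961
J = 1.8937 → windmill

J = 1.8937, regime = windmill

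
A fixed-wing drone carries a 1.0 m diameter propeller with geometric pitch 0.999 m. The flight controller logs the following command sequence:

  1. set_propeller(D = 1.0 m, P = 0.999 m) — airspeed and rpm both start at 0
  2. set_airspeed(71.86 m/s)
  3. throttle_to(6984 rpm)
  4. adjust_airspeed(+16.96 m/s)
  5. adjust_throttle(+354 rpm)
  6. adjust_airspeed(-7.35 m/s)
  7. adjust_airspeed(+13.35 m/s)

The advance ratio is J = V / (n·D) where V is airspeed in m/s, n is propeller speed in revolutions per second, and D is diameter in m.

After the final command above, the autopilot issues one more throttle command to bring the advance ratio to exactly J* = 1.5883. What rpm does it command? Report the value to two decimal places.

set_propeller: D = 1.0 m, P = 0.999 m (p = P/D = 0.999000); state ← (V=0, rpm=0)
set_airspeed(71.86): V ← 71.86 m/s
throttle_to(6984): rpm ← 6984
adjust_airspeed(+16.96): V ← 71.86 +16.96 = 88.82 m/s
adjust_throttle(+354): rpm ← 6984 +354 = 7338
adjust_airspeed(-7.35): V ← 88.82 -7.35 = 81.47 m/s
adjust_airspeed(+13.35): V ← 81.47 +13.35 = 94.82 m/s
final state: V = 94.82 m/s, rpm = 7338 → n = rpm/60 = 122.300000 rev/s
target J* = 1.5883; solve J* = V/(n·D) for n: n = V/(J*·D) = 94.82/(1.5883 × 1.0) = 59.699049 rev/s
rpm = 60·n = 3581.942958

rpm = 3581.94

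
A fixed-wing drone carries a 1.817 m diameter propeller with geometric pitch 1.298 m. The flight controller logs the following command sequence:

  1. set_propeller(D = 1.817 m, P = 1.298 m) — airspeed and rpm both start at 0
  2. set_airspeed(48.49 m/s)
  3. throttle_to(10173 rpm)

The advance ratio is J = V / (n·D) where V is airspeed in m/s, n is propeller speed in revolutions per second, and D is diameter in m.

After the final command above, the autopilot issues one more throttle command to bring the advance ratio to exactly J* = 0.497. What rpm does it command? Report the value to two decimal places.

set_propeller: D = 1.817 m, P = 1.298 m (p = P/D = 0.714364); state ← (V=0, rpm=0)
set_airspeed(48.49): V ← 48.49 m/s
throttle_to(10173): rpm ← 10173
final state: V = 48.49 m/s, rpm = 10173 → n = rpm/60 = 169.550000 rev/s
target J* = 0.497; solve J* = V/(n·D) for n: n = V/(J*·D) = 48.49/(0.497 × 1.817) = 53.695868 rev/s
rpm = 60·n = 3221.752087

rpm = 3221.75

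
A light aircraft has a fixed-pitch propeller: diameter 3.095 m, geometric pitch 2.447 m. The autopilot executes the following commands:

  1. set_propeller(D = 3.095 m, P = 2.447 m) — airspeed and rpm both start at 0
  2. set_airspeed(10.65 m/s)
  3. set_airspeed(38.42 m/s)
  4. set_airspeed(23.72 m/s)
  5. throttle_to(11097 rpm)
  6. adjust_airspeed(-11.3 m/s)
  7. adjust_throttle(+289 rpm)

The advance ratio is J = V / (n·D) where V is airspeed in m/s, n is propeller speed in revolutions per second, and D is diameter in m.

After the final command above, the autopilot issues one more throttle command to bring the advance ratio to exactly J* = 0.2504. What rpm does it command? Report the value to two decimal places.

set_propeller: D = 3.095 m, P = 2.447 m (p = P/D = 0.790630); state ← (V=0, rpm=0)
set_airspeed(10.65): V ← 10.65 m/s
set_airspeed(38.42): V ← 38.42 m/s
set_airspeed(23.72): V ← 23.72 m/s
throttle_to(11097): rpm ← 11097
adjust_airspeed(-11.3): V ← 23.72 -11.3 = 12.42 m/s
adjust_throttle(+289): rpm ← 11097 +289 = 11386
final state: V = 12.42 m/s, rpm = 11386 → n = rpm/60 = 189.766667 rev/s
target J* = 0.2504; solve J* = V/(n·D) for n: n = V/(J*·D) = 12.42/(0.2504 × 3.095) = 16.026055 rev/s
rpm = 60·n = 961.563276

rpm = 961.56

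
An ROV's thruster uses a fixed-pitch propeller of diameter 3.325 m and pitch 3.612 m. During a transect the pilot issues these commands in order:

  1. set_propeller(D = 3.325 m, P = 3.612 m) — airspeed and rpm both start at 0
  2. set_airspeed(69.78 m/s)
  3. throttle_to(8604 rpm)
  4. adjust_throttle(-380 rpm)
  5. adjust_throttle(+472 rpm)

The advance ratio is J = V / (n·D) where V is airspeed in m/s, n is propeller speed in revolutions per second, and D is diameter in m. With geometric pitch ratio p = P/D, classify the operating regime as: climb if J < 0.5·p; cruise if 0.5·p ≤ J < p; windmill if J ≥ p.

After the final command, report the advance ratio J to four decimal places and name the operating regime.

J = 0.1448, regime = climb

set_propeller: D = 3.325 m, P = 3.612 m (p = P/D = 1.086316); state ← (V=0, rpm=0)
set_airspeed(69.78): V ← 69.78 m/s
throttle_to(8604): rpm ← 8604
adjust_throttle(-380): rpm ← 8604 -380 = 8224
adjust_throttle(+472): rpm ← 8224 +472 = 8696
final state: V = 69.78 m/s, rpm = 8696 → n = rpm/60 = 144.933333 rev/s
J = V / (n·D) = 69.78 / (144.933333 × 3.325) = 0.144801
regime bands: climb J<0.5432 | cruise [0.5432, 1.0863) | windmill J≥1.0863
J = 0.1448 → climb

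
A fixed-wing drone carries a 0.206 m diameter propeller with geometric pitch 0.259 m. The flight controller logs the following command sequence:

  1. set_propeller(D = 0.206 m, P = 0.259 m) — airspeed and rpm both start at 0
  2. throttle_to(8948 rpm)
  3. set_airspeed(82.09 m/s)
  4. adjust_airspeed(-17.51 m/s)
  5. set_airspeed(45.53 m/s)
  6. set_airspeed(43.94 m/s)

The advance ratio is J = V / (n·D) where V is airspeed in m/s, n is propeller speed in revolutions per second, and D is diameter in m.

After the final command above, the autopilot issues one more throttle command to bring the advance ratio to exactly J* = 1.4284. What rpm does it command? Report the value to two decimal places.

rpm = 8959.72

set_propeller: D = 0.206 m, P = 0.259 m (p = P/D = 1.257282); state ← (V=0, rpm=0)
throttle_to(8948): rpm ← 8948
set_airspeed(82.09): V ← 82.09 m/s
adjust_airspeed(-17.51): V ← 82.09 -17.51 = 64.58 m/s
set_airspeed(45.53): V ← 45.53 m/s
set_airspeed(43.94): V ← 43.94 m/s
final state: V = 43.94 m/s, rpm = 8948 → n = rpm/60 = 149.133333 rev/s
target J* = 1.4284; solve J* = V/(n·D) for n: n = V/(J*·D) = 43.94/(1.4284 × 0.206) = 149.328599 rev/s
rpm = 60·n = 8959.715943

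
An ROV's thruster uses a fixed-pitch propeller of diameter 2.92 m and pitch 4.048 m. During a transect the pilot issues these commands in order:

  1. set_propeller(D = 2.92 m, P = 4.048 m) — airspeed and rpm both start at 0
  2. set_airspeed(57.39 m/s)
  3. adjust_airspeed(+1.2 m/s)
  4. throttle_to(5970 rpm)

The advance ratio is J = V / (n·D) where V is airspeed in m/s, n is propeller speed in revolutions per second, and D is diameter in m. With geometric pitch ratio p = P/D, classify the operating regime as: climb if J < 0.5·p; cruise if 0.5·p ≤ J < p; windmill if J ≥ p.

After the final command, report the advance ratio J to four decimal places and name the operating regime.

J = 0.2017, regime = climb

set_propeller: D = 2.92 m, P = 4.048 m (p = P/D = 1.386301); state ← (V=0, rpm=0)
set_airspeed(57.39): V ← 57.39 m/s
adjust_airspeed(+1.2): V ← 57.39 +1.2 = 58.59 m/s
throttle_to(5970): rpm ← 5970
final state: V = 58.59 m/s, rpm = 5970 → n = rpm/60 = 99.500000 rev/s
J = V / (n·D) = 58.59 / (99.500000 × 2.92) = 0.201659
regime bands: climb J<0.6932 | cruise [0.6932, 1.3863) | windmill J≥1.3863
J = 0.2017 → climb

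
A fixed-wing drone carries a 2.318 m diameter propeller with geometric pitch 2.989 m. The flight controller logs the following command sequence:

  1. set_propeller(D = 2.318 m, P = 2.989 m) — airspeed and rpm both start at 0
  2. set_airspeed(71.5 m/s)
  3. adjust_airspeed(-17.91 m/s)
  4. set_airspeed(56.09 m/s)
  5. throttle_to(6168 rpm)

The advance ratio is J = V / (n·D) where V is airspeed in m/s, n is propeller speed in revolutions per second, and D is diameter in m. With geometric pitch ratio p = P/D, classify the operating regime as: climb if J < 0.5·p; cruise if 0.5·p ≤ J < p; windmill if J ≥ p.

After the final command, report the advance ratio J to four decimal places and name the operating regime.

J = 0.2354, regime = climb

set_propeller: D = 2.318 m, P = 2.989 m (p = P/D = 1.289474); state ← (V=0, rpm=0)
set_airspeed(71.5): V ← 71.5 m/s
adjust_airspeed(-17.91): V ← 71.5 -17.91 = 53.59 m/s
set_airspeed(56.09): V ← 56.09 m/s
throttle_to(6168): rpm ← 6168
final state: V = 56.09 m/s, rpm = 6168 → n = rpm/60 = 102.800000 rev/s
J = V / (n·D) = 56.09 / (102.800000 × 2.318) = 0.235385
regime bands: climb J<0.6447 | cruise [0.6447, 1.2895) | windmill J≥1.2895
J = 0.2354 → climb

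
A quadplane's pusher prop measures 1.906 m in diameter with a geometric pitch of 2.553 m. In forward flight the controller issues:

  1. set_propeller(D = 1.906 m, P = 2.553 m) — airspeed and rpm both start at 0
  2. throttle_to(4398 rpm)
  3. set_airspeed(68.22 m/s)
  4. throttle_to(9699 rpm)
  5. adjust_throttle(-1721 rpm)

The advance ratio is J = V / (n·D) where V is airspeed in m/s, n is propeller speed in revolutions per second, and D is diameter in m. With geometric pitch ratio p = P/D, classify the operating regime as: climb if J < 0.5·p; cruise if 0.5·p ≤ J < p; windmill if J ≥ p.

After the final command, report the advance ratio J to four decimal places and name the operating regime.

set_propeller: D = 1.906 m, P = 2.553 m (p = P/D = 1.339454); state ← (V=0, rpm=0)
throttle_to(4398): rpm ← 4398
set_airspeed(68.22): V ← 68.22 m/s
throttle_to(9699): rpm ← 9699
adjust_throttle(-1721): rpm ← 9699 -1721 = 7978
final state: V = 68.22 m/s, rpm = 7978 → n = rpm/60 = 132.966667 rev/s
J = V / (n·D) = 68.22 / (132.966667 × 1.906) = 0.269182
regime bands: climb J<0.6697 | cruise [0.6697, 1.3395) | windmill J≥1.3395
J = 0.2692 → climb

J = 0.2692, regime = climb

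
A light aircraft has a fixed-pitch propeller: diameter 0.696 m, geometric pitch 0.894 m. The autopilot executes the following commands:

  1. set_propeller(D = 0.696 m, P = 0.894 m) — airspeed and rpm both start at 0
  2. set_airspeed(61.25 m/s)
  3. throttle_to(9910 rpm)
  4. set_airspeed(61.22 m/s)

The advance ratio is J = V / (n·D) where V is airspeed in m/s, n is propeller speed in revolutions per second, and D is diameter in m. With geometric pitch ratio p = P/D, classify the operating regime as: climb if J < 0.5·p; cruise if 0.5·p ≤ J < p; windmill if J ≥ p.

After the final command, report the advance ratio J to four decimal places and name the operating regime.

J = 0.5326, regime = climb

set_propeller: D = 0.696 m, P = 0.894 m (p = P/D = 1.284483); state ← (V=0, rpm=0)
set_airspeed(61.25): V ← 61.25 m/s
throttle_to(9910): rpm ← 9910
set_airspeed(61.22): V ← 61.22 m/s
final state: V = 61.22 m/s, rpm = 9910 → n = rpm/60 = 165.166667 rev/s
J = V / (n·D) = 61.22 / (165.166667 × 0.696) = 0.532552
regime bands: climb J<0.6422 | cruise [0.6422, 1.2845) | windmill J≥1.2845
J = 0.5326 → climb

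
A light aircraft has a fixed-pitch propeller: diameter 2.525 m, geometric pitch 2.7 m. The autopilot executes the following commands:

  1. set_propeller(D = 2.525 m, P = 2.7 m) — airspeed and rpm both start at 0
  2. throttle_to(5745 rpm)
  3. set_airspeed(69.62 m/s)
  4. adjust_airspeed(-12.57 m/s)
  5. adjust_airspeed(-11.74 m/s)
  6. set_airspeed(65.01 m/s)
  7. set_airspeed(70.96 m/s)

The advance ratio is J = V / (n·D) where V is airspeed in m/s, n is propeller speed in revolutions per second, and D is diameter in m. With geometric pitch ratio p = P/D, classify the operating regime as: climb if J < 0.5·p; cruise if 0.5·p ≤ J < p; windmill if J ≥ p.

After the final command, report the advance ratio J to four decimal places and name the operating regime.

set_propeller: D = 2.525 m, P = 2.7 m (p = P/D = 1.069307); state ← (V=0, rpm=0)
throttle_to(5745): rpm ← 5745
set_airspeed(69.62): V ← 69.62 m/s
adjust_airspeed(-12.57): V ← 69.62 -12.57 = 57.05 m/s
adjust_airspeed(-11.74): V ← 57.05 -11.74 = 45.31 m/s
set_airspeed(65.01): V ← 65.01 m/s
set_airspeed(70.96): V ← 70.96 m/s
final state: V = 70.96 m/s, rpm = 5745 → n = rpm/60 = 95.750000 rev/s
J = V / (n·D) = 70.96 / (95.750000 × 2.525) = 0.293504
regime bands: climb J<0.5347 | cruise [0.5347, 1.0693) | windmill J≥1.0693
J = 0.2935 → climb

J = 0.2935, regime = climb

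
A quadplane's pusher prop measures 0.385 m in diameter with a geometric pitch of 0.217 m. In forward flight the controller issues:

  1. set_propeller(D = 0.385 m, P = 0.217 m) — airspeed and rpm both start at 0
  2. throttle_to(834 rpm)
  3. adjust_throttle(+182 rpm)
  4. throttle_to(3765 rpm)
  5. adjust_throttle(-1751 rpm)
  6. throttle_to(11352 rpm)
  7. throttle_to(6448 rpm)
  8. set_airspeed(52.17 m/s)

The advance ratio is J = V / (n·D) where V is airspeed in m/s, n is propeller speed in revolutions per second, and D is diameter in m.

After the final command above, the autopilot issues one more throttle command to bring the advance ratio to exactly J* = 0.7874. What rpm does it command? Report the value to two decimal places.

set_propeller: D = 0.385 m, P = 0.217 m (p = P/D = 0.563636); state ← (V=0, rpm=0)
throttle_to(834): rpm ← 834
adjust_throttle(+182): rpm ← 834 +182 = 1016
throttle_to(3765): rpm ← 3765
adjust_throttle(-1751): rpm ← 3765 -1751 = 2014
throttle_to(11352): rpm ← 11352
throttle_to(6448): rpm ← 6448
set_airspeed(52.17): V ← 52.17 m/s
final state: V = 52.17 m/s, rpm = 6448 → n = rpm/60 = 107.466667 rev/s
target J* = 0.7874; solve J* = V/(n·D) for n: n = V/(J*·D) = 52.17/(0.7874 × 0.385) = 172.093591 rev/s
rpm = 60·n = 10325.615456

rpm = 10325.62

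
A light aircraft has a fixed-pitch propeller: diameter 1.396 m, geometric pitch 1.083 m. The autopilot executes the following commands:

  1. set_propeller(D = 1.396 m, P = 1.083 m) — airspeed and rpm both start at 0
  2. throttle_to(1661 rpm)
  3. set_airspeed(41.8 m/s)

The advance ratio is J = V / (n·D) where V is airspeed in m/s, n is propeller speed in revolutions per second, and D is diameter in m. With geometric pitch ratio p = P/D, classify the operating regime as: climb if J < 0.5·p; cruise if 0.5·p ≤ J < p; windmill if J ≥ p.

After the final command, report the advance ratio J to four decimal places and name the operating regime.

set_propeller: D = 1.396 m, P = 1.083 m (p = P/D = 0.775788); state ← (V=0, rpm=0)
throttle_to(1661): rpm ← 1661
set_airspeed(41.8): V ← 41.8 m/s
final state: V = 41.8 m/s, rpm = 1661 → n = rpm/60 = 27.683333 rev/s
J = V / (n·D) = 41.8 / (27.683333 × 1.396) = 1.081614
regime bands: climb J<0.3879 | cruise [0.3879, 0.7758) | windmill J≥0.7758
J = 1.0816 → windmill

J = 1.0816, regime = windmill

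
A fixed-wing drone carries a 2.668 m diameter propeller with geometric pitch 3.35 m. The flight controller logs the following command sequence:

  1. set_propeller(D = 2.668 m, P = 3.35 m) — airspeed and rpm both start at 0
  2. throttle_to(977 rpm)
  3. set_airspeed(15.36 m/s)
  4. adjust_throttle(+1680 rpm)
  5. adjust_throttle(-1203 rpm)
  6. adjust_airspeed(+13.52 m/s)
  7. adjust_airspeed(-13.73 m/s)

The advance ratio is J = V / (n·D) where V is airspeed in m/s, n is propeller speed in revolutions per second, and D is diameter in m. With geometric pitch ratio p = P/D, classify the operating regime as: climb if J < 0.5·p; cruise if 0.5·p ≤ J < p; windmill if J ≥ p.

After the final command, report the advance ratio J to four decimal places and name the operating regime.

set_propeller: D = 2.668 m, P = 3.35 m (p = P/D = 1.255622); state ← (V=0, rpm=0)
throttle_to(977): rpm ← 977
set_airspeed(15.36): V ← 15.36 m/s
adjust_throttle(+1680): rpm ← 977 +1680 = 2657
adjust_throttle(-1203): rpm ← 2657 -1203 = 1454
adjust_airspeed(+13.52): V ← 15.36 +13.52 = 28.88 m/s
adjust_airspeed(-13.73): V ← 28.88 -13.73 = 15.15 m/s
final state: V = 15.15 m/s, rpm = 1454 → n = rpm/60 = 24.233333 rev/s
J = V / (n·D) = 15.15 / (24.233333 × 2.668) = 0.234322
regime bands: climb J<0.6278 | cruise [0.6278, 1.2556) | windmill J≥1.2556
J = 0.2343 → climb

J = 0.2343, regime = climb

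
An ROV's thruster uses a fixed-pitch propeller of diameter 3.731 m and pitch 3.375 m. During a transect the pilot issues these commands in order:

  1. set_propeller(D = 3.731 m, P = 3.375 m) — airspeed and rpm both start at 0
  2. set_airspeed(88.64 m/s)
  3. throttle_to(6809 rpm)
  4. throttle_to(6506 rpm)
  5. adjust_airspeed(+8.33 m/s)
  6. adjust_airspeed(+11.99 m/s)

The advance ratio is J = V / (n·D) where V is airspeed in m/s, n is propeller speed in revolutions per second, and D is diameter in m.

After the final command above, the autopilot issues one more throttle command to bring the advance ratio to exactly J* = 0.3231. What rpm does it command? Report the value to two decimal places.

set_propeller: D = 3.731 m, P = 3.375 m (p = P/D = 0.904583); state ← (V=0, rpm=0)
set_airspeed(88.64): V ← 88.64 m/s
throttle_to(6809): rpm ← 6809
throttle_to(6506): rpm ← 6506
adjust_airspeed(+8.33): V ← 88.64 +8.33 = 96.97 m/s
adjust_airspeed(+11.99): V ← 96.97 +11.99 = 108.96 m/s
final state: V = 108.96 m/s, rpm = 6506 → n = rpm/60 = 108.433333 rev/s
target J* = 0.3231; solve J* = V/(n·D) for n: n = V/(J*·D) = 108.96/(0.3231 × 3.731) = 90.386774 rev/s
rpm = 60·n = 5423.206456

rpm = 5423.21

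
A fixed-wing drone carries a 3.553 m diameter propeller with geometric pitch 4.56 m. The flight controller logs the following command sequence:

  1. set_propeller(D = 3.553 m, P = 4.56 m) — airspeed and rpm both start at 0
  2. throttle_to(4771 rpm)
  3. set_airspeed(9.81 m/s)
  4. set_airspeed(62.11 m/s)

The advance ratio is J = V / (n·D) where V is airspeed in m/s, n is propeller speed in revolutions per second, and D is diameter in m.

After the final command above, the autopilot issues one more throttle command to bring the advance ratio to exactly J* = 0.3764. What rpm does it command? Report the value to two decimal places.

rpm = 2786.56

set_propeller: D = 3.553 m, P = 4.56 m (p = P/D = 1.283422); state ← (V=0, rpm=0)
throttle_to(4771): rpm ← 4771
set_airspeed(9.81): V ← 9.81 m/s
set_airspeed(62.11): V ← 62.11 m/s
final state: V = 62.11 m/s, rpm = 4771 → n = rpm/60 = 79.516667 rev/s
target J* = 0.3764; solve J* = V/(n·D) for n: n = V/(J*·D) = 62.11/(0.3764 × 3.553) = 46.442619 rev/s
rpm = 60·n = 2786.557168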